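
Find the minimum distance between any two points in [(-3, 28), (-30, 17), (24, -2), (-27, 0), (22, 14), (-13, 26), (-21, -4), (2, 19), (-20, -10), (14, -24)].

Computing all pairwise distances among 10 points:

d((-3, 28), (-30, 17)) = 29.1548
d((-3, 28), (24, -2)) = 40.3609
d((-3, 28), (-27, 0)) = 36.8782
d((-3, 28), (22, 14)) = 28.6531
d((-3, 28), (-13, 26)) = 10.198
d((-3, 28), (-21, -4)) = 36.7151
d((-3, 28), (2, 19)) = 10.2956
d((-3, 28), (-20, -10)) = 41.6293
d((-3, 28), (14, -24)) = 54.7083
d((-30, 17), (24, -2)) = 57.2451
d((-30, 17), (-27, 0)) = 17.2627
d((-30, 17), (22, 14)) = 52.0865
d((-30, 17), (-13, 26)) = 19.2354
d((-30, 17), (-21, -4)) = 22.8473
d((-30, 17), (2, 19)) = 32.0624
d((-30, 17), (-20, -10)) = 28.7924
d((-30, 17), (14, -24)) = 60.1415
d((24, -2), (-27, 0)) = 51.0392
d((24, -2), (22, 14)) = 16.1245
d((24, -2), (-13, 26)) = 46.4004
d((24, -2), (-21, -4)) = 45.0444
d((24, -2), (2, 19)) = 30.4138
d((24, -2), (-20, -10)) = 44.7214
d((24, -2), (14, -24)) = 24.1661
d((-27, 0), (22, 14)) = 50.9608
d((-27, 0), (-13, 26)) = 29.5296
d((-27, 0), (-21, -4)) = 7.2111
d((-27, 0), (2, 19)) = 34.6699
d((-27, 0), (-20, -10)) = 12.2066
d((-27, 0), (14, -24)) = 47.5079
d((22, 14), (-13, 26)) = 37.0
d((22, 14), (-21, -4)) = 46.6154
d((22, 14), (2, 19)) = 20.6155
d((22, 14), (-20, -10)) = 48.3735
d((22, 14), (14, -24)) = 38.833
d((-13, 26), (-21, -4)) = 31.0483
d((-13, 26), (2, 19)) = 16.5529
d((-13, 26), (-20, -10)) = 36.6742
d((-13, 26), (14, -24)) = 56.8243
d((-21, -4), (2, 19)) = 32.5269
d((-21, -4), (-20, -10)) = 6.0828 <-- minimum
d((-21, -4), (14, -24)) = 40.3113
d((2, 19), (-20, -10)) = 36.4005
d((2, 19), (14, -24)) = 44.643
d((-20, -10), (14, -24)) = 36.7696

Closest pair: (-21, -4) and (-20, -10) with distance 6.0828

The closest pair is (-21, -4) and (-20, -10) with Euclidean distance 6.0828. For 10 points, brute-force pairwise comparison is shown above. For large n, the divide-and-conquer algorithm (sort by x, recurse on halves, check the dividing strip) achieves O(n log n).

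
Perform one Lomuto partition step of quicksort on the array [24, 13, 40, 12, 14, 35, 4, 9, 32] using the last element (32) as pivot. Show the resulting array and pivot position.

Lomuto partition with pivot = 32:

Initial array: [24, 13, 40, 12, 14, 35, 4, 9, 32]

arr[0]=24 <= 32: swap with position 0, array becomes [24, 13, 40, 12, 14, 35, 4, 9, 32]
arr[1]=13 <= 32: swap with position 1, array becomes [24, 13, 40, 12, 14, 35, 4, 9, 32]
arr[2]=40 > 32: no swap
arr[3]=12 <= 32: swap with position 2, array becomes [24, 13, 12, 40, 14, 35, 4, 9, 32]
arr[4]=14 <= 32: swap with position 3, array becomes [24, 13, 12, 14, 40, 35, 4, 9, 32]
arr[5]=35 > 32: no swap
arr[6]=4 <= 32: swap with position 4, array becomes [24, 13, 12, 14, 4, 35, 40, 9, 32]
arr[7]=9 <= 32: swap with position 5, array becomes [24, 13, 12, 14, 4, 9, 40, 35, 32]

Place pivot at position 6: [24, 13, 12, 14, 4, 9, 32, 35, 40]
Pivot position: 6

After partitioning with pivot 32, the array becomes [24, 13, 12, 14, 4, 9, 32, 35, 40]. The pivot is placed at index 6. All elements to the left of the pivot are <= 32, and all elements to the right are > 32.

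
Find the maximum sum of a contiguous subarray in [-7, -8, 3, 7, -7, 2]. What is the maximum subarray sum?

Using Kadane's algorithm on [-7, -8, 3, 7, -7, 2]:

Scanning through the array:
Position 1 (value -8): max_ending_here = -8, max_so_far = -7
Position 2 (value 3): max_ending_here = 3, max_so_far = 3
Position 3 (value 7): max_ending_here = 10, max_so_far = 10
Position 4 (value -7): max_ending_here = 3, max_so_far = 10
Position 5 (value 2): max_ending_here = 5, max_so_far = 10

Maximum subarray: [3, 7]
Maximum sum: 10

The maximum subarray is [3, 7] with sum 10. This subarray runs from index 2 to index 3.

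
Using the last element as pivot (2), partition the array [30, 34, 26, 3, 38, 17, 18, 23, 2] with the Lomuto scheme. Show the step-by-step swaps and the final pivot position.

Lomuto partition with pivot = 2:

Initial array: [30, 34, 26, 3, 38, 17, 18, 23, 2]

arr[0]=30 > 2: no swap
arr[1]=34 > 2: no swap
arr[2]=26 > 2: no swap
arr[3]=3 > 2: no swap
arr[4]=38 > 2: no swap
arr[5]=17 > 2: no swap
arr[6]=18 > 2: no swap
arr[7]=23 > 2: no swap

Place pivot at position 0: [2, 34, 26, 3, 38, 17, 18, 23, 30]
Pivot position: 0

After partitioning with pivot 2, the array becomes [2, 34, 26, 3, 38, 17, 18, 23, 30]. The pivot is placed at index 0. All elements to the left of the pivot are <= 2, and all elements to the right are > 2.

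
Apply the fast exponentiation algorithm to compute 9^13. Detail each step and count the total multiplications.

Computing 9^13 by squaring (build up from 9^1; each line after the first costs one multiplication):

9^1 = 9
9^2 = (9^1)^2 = 9^2 = 81
9^3 = 9 * 9^2 = 9 * 81 = 729
9^6 = (9^3)^2 = 729^2 = 531441
9^12 = (9^6)^2 = 531441^2 = 282429536481
9^13 = 9 * 9^12 = 9 * 282429536481 = 2541865828329

Result: 2541865828329
Multiplications needed: 5 (5 lines after 9^1)

9^13 = 2541865828329. Using exponentiation by squaring, this requires 5 multiplications. The key idea: if the exponent is even, square the half-power; if odd, multiply by the base once.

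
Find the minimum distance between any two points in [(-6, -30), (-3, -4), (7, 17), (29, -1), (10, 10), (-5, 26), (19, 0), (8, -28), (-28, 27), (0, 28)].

Computing all pairwise distances among 10 points:

d((-6, -30), (-3, -4)) = 26.1725
d((-6, -30), (7, 17)) = 48.7647
d((-6, -30), (29, -1)) = 45.4533
d((-6, -30), (10, 10)) = 43.0813
d((-6, -30), (-5, 26)) = 56.0089
d((-6, -30), (19, 0)) = 39.0512
d((-6, -30), (8, -28)) = 14.1421
d((-6, -30), (-28, 27)) = 61.0983
d((-6, -30), (0, 28)) = 58.3095
d((-3, -4), (7, 17)) = 23.2594
d((-3, -4), (29, -1)) = 32.1403
d((-3, -4), (10, 10)) = 19.105
d((-3, -4), (-5, 26)) = 30.0666
d((-3, -4), (19, 0)) = 22.3607
d((-3, -4), (8, -28)) = 26.4008
d((-3, -4), (-28, 27)) = 39.8246
d((-3, -4), (0, 28)) = 32.1403
d((7, 17), (29, -1)) = 28.4253
d((7, 17), (10, 10)) = 7.6158
d((7, 17), (-5, 26)) = 15.0
d((7, 17), (19, 0)) = 20.8087
d((7, 17), (8, -28)) = 45.0111
d((7, 17), (-28, 27)) = 36.4005
d((7, 17), (0, 28)) = 13.0384
d((29, -1), (10, 10)) = 21.9545
d((29, -1), (-5, 26)) = 43.4166
d((29, -1), (19, 0)) = 10.0499
d((29, -1), (8, -28)) = 34.2053
d((29, -1), (-28, 27)) = 63.5059
d((29, -1), (0, 28)) = 41.0122
d((10, 10), (-5, 26)) = 21.9317
d((10, 10), (19, 0)) = 13.4536
d((10, 10), (8, -28)) = 38.0526
d((10, 10), (-28, 27)) = 41.6293
d((10, 10), (0, 28)) = 20.5913
d((-5, 26), (19, 0)) = 35.3836
d((-5, 26), (8, -28)) = 55.5428
d((-5, 26), (-28, 27)) = 23.0217
d((-5, 26), (0, 28)) = 5.3852 <-- minimum
d((19, 0), (8, -28)) = 30.0832
d((19, 0), (-28, 27)) = 54.2033
d((19, 0), (0, 28)) = 33.8378
d((8, -28), (-28, 27)) = 65.7343
d((8, -28), (0, 28)) = 56.5685
d((-28, 27), (0, 28)) = 28.0179

Closest pair: (-5, 26) and (0, 28) with distance 5.3852

The closest pair is (-5, 26) and (0, 28) with Euclidean distance 5.3852. For 10 points, brute-force pairwise comparison is shown above. For large n, the divide-and-conquer algorithm (sort by x, recurse on halves, check the dividing strip) achieves O(n log n).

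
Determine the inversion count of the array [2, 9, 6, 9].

Finding inversions in [2, 9, 6, 9]:

(1, 2): arr[1]=9 > arr[2]=6

Total inversions: 1

The array has 1 inversion(s): (1,2). Each pair (i,j) satisfies i < j and arr[i] > arr[j].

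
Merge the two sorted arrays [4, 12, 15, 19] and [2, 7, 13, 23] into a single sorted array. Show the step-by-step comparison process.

Merging process:

Compare 4 vs 2: take 2 from right. Merged: [2]
Compare 4 vs 7: take 4 from left. Merged: [2, 4]
Compare 12 vs 7: take 7 from right. Merged: [2, 4, 7]
Compare 12 vs 13: take 12 from left. Merged: [2, 4, 7, 12]
Compare 15 vs 13: take 13 from right. Merged: [2, 4, 7, 12, 13]
Compare 15 vs 23: take 15 from left. Merged: [2, 4, 7, 12, 13, 15]
Compare 19 vs 23: take 19 from left. Merged: [2, 4, 7, 12, 13, 15, 19]
Append remaining from right: [23]. Merged: [2, 4, 7, 12, 13, 15, 19, 23]

Final merged array: [2, 4, 7, 12, 13, 15, 19, 23]
Total comparisons: 7

The merged array is [2, 4, 7, 12, 13, 15, 19, 23], requiring 7 comparisons. The merge step runs in O(n) time where n is the total number of elements.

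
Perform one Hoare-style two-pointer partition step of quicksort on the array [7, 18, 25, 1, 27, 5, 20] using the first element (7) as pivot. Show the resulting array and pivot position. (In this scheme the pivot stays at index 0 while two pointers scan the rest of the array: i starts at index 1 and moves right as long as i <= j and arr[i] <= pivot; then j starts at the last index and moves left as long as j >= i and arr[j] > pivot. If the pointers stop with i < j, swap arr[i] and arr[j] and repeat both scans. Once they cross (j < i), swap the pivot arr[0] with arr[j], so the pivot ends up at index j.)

Hoare-style two-pointer partition with pivot = 7:

Initial array: [7, 18, 25, 1, 27, 5, 20]

Pointers start at i = 1, j = 6.
i stops at index 1 (arr[1]=18 > 7), j stops at index 5 (arr[5]=5 <= 7): swap arr[1] and arr[5], array becomes [7, 5, 25, 1, 27, 18, 20]
i stops at index 2 (arr[2]=25 > 7), j stops at index 3 (arr[3]=1 <= 7): swap arr[2] and arr[3], array becomes [7, 5, 1, 25, 27, 18, 20]
i ends at 3, j ends at 2: the pointers have crossed (j < i), so scanning stops.

Swap pivot arr[0] with arr[2] to place pivot at position 2: [1, 5, 7, 25, 27, 18, 20]
Pivot position: 2

After partitioning with pivot 7, the array becomes [1, 5, 7, 25, 27, 18, 20]. The pivot is placed at index 2. All elements to the left of the pivot are <= 7, and all elements to the right are > 7.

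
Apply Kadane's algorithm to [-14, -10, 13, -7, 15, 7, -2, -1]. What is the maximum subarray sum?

Using Kadane's algorithm on [-14, -10, 13, -7, 15, 7, -2, -1]:

Scanning through the array:
Position 1 (value -10): max_ending_here = -10, max_so_far = -10
Position 2 (value 13): max_ending_here = 13, max_so_far = 13
Position 3 (value -7): max_ending_here = 6, max_so_far = 13
Position 4 (value 15): max_ending_here = 21, max_so_far = 21
Position 5 (value 7): max_ending_here = 28, max_so_far = 28
Position 6 (value -2): max_ending_here = 26, max_so_far = 28
Position 7 (value -1): max_ending_here = 25, max_so_far = 28

Maximum subarray: [13, -7, 15, 7]
Maximum sum: 28

The maximum subarray is [13, -7, 15, 7] with sum 28. This subarray runs from index 2 to index 5.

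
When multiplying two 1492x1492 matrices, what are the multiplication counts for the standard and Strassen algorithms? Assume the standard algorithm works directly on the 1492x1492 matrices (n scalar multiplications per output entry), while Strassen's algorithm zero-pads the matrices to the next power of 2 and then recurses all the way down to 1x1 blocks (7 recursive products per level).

Matrix multiplication for 1492x1492 matrices:

Strassen's algorithm requires power-of-2 dimensions. Pad 1492x1492 to 2048x2048 (next power of 2).

Standard algorithm: 1492^3 = 3321287488 multiplications
Strassen's algorithm: 7^(log2(2048)) = 7^11 = 1977326743 multiplications
Savings: 3321287488 - 1977326743 = 1343960745 multiplications

Standard: 3321287488 multiplications (1492^3). Strassen: 1977326743 multiplications (7^11, after padding to 2048x2048). Strassen reduces 8 recursive multiplications to 7 at each level.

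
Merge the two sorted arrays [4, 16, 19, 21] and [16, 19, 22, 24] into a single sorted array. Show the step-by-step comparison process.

Merging process:

Compare 4 vs 16: take 4 from left. Merged: [4]
Compare 16 vs 16: take 16 from left. Merged: [4, 16]
Compare 19 vs 16: take 16 from right. Merged: [4, 16, 16]
Compare 19 vs 19: take 19 from left. Merged: [4, 16, 16, 19]
Compare 21 vs 19: take 19 from right. Merged: [4, 16, 16, 19, 19]
Compare 21 vs 22: take 21 from left. Merged: [4, 16, 16, 19, 19, 21]
Append remaining from right: [22, 24]. Merged: [4, 16, 16, 19, 19, 21, 22, 24]

Final merged array: [4, 16, 16, 19, 19, 21, 22, 24]
Total comparisons: 6

The merged array is [4, 16, 16, 19, 19, 21, 22, 24], requiring 6 comparisons. The merge step runs in O(n) time where n is the total number of elements.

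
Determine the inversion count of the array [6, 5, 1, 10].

Finding inversions in [6, 5, 1, 10]:

(0, 1): arr[0]=6 > arr[1]=5
(0, 2): arr[0]=6 > arr[2]=1
(1, 2): arr[1]=5 > arr[2]=1

Total inversions: 3

The array has 3 inversion(s): (0,1), (0,2), (1,2). Each pair (i,j) satisfies i < j and arr[i] > arr[j].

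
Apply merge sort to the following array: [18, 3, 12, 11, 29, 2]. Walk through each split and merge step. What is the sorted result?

Merge sort trace:

Split: [18, 3, 12, 11, 29, 2] -> [18, 3, 12] and [11, 29, 2]
  Split: [18, 3, 12] -> [18] and [3, 12]
    Split: [3, 12] -> [3] and [12]
    Merge: [3] + [12] -> [3, 12]
  Merge: [18] + [3, 12] -> [3, 12, 18]
  Split: [11, 29, 2] -> [11] and [29, 2]
    Split: [29, 2] -> [29] and [2]
    Merge: [29] + [2] -> [2, 29]
  Merge: [11] + [2, 29] -> [2, 11, 29]
Merge: [3, 12, 18] + [2, 11, 29] -> [2, 3, 11, 12, 18, 29]

Final sorted array: [2, 3, 11, 12, 18, 29]

The merge sort proceeds by recursively splitting the array and merging sorted halves.
After all merges, the sorted array is [2, 3, 11, 12, 18, 29].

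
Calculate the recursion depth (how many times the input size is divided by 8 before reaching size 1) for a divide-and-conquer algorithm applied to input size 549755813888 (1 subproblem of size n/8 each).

For divide and conquer with division factor 8:

Problem sizes at each level:
Level 0: 549755813888
Level 1: 68719476736
Level 2: 8589934592
Level 3: 1073741824
Level 4: 134217728
Level 5: 16777216
Level 6: 2097152
Level 7: 262144
Level 8: 32768
Level 9: 4096
Level 10: 512
Level 11: 64
Level 12: 8
Level 13: 1

The root is level 0 and the size-1 base case is level 13 (the tree spans levels 0 through 13, i.e. 14 levels counting the root), so the depth is the number of divisions: log_8(549755813888) = 13

The recursion tree depth is log_8(549755813888) = 13. At each level, the problem size is divided by 8, so it takes 13 divisions to reduce to a base case of size 1. The algorithm makes 1 recursive call at each level.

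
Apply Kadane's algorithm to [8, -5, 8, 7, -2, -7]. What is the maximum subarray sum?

Using Kadane's algorithm on [8, -5, 8, 7, -2, -7]:

Scanning through the array:
Position 1 (value -5): max_ending_here = 3, max_so_far = 8
Position 2 (value 8): max_ending_here = 11, max_so_far = 11
Position 3 (value 7): max_ending_here = 18, max_so_far = 18
Position 4 (value -2): max_ending_here = 16, max_so_far = 18
Position 5 (value -7): max_ending_here = 9, max_so_far = 18

Maximum subarray: [8, -5, 8, 7]
Maximum sum: 18

The maximum subarray is [8, -5, 8, 7] with sum 18. This subarray runs from index 0 to index 3.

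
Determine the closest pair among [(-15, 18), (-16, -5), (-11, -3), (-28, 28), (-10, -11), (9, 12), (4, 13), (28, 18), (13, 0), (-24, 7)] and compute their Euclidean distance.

Computing all pairwise distances among 10 points:

d((-15, 18), (-16, -5)) = 23.0217
d((-15, 18), (-11, -3)) = 21.3776
d((-15, 18), (-28, 28)) = 16.4012
d((-15, 18), (-10, -11)) = 29.4279
d((-15, 18), (9, 12)) = 24.7386
d((-15, 18), (4, 13)) = 19.6469
d((-15, 18), (28, 18)) = 43.0
d((-15, 18), (13, 0)) = 33.2866
d((-15, 18), (-24, 7)) = 14.2127
d((-16, -5), (-11, -3)) = 5.3852
d((-16, -5), (-28, 28)) = 35.1141
d((-16, -5), (-10, -11)) = 8.4853
d((-16, -5), (9, 12)) = 30.2324
d((-16, -5), (4, 13)) = 26.9072
d((-16, -5), (28, 18)) = 49.6488
d((-16, -5), (13, 0)) = 29.4279
d((-16, -5), (-24, 7)) = 14.4222
d((-11, -3), (-28, 28)) = 35.3553
d((-11, -3), (-10, -11)) = 8.0623
d((-11, -3), (9, 12)) = 25.0
d((-11, -3), (4, 13)) = 21.9317
d((-11, -3), (28, 18)) = 44.2945
d((-11, -3), (13, 0)) = 24.1868
d((-11, -3), (-24, 7)) = 16.4012
d((-28, 28), (-10, -11)) = 42.9535
d((-28, 28), (9, 12)) = 40.3113
d((-28, 28), (4, 13)) = 35.3412
d((-28, 28), (28, 18)) = 56.8859
d((-28, 28), (13, 0)) = 49.6488
d((-28, 28), (-24, 7)) = 21.3776
d((-10, -11), (9, 12)) = 29.8329
d((-10, -11), (4, 13)) = 27.7849
d((-10, -11), (28, 18)) = 47.8017
d((-10, -11), (13, 0)) = 25.4951
d((-10, -11), (-24, 7)) = 22.8035
d((9, 12), (4, 13)) = 5.099 <-- minimum
d((9, 12), (28, 18)) = 19.9249
d((9, 12), (13, 0)) = 12.6491
d((9, 12), (-24, 7)) = 33.3766
d((4, 13), (28, 18)) = 24.5153
d((4, 13), (13, 0)) = 15.8114
d((4, 13), (-24, 7)) = 28.6356
d((28, 18), (13, 0)) = 23.4307
d((28, 18), (-24, 7)) = 53.1507
d((13, 0), (-24, 7)) = 37.6563

Closest pair: (9, 12) and (4, 13) with distance 5.099

The closest pair is (9, 12) and (4, 13) with Euclidean distance 5.099. For 10 points, brute-force pairwise comparison is shown above. For large n, the divide-and-conquer algorithm (sort by x, recurse on halves, check the dividing strip) achieves O(n log n).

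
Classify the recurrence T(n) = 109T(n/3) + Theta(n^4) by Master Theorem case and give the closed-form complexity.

Master Theorem for T(n) = 109T(n/3) + O(n^4):

a = 109, b = 3, c = 4
log_b(a) = log_3(109) = 4.2702

Case 1: c = 4 < log_3(109) = 4.2702
T(n) = O(n^(log_3 109))

For T(n) = 109T(n/3) + O(n^4): log_3(109) = 4.2702. This is Case 1 of the Master Theorem (c < log_b(a), work dominated by leaves), giving O(n^(log_3 109)).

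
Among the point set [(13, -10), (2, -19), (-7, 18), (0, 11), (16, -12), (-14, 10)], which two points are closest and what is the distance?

Computing all pairwise distances among 6 points:

d((13, -10), (2, -19)) = 14.2127
d((13, -10), (-7, 18)) = 34.4093
d((13, -10), (0, 11)) = 24.6982
d((13, -10), (16, -12)) = 3.6056 <-- minimum
d((13, -10), (-14, 10)) = 33.6006
d((2, -19), (-7, 18)) = 38.0789
d((2, -19), (0, 11)) = 30.0666
d((2, -19), (16, -12)) = 15.6525
d((2, -19), (-14, 10)) = 33.121
d((-7, 18), (0, 11)) = 9.8995
d((-7, 18), (16, -12)) = 37.8021
d((-7, 18), (-14, 10)) = 10.6301
d((0, 11), (16, -12)) = 28.0179
d((0, 11), (-14, 10)) = 14.0357
d((16, -12), (-14, 10)) = 37.2022

Closest pair: (13, -10) and (16, -12) with distance 3.6056

The closest pair is (13, -10) and (16, -12) with Euclidean distance 3.6056. For 6 points, brute-force pairwise comparison is shown above. For large n, the divide-and-conquer algorithm (sort by x, recurse on halves, check the dividing strip) achieves O(n log n).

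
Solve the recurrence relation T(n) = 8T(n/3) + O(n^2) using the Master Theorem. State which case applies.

Master Theorem for T(n) = 8T(n/3) + O(n^2):

a = 8, b = 3, c = 2
log_b(a) = log_3(8) = 1.8928

Case 3: c = 2 > log_3(8) = 1.8928
T(n) = O(n^2) = O(n^2)

For T(n) = 8T(n/3) + O(n^2): log_3(8) = 1.8928. This is Case 3 of the Master Theorem (c > log_b(a), work dominated by root), giving O(n^2).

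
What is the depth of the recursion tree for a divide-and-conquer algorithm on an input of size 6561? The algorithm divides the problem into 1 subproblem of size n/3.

For divide and conquer with division factor 3:

Problem sizes at each level:
Level 0: 6561
Level 1: 2187
Level 2: 729
Level 3: 243
Level 4: 81
Level 5: 27
Level 6: 9
Level 7: 3
Level 8: 1

The root is level 0 and the size-1 base case is level 8 (the tree spans levels 0 through 8, i.e. 9 levels counting the root), so the depth is the number of divisions: log_3(6561) = 8

The recursion tree depth is log_3(6561) = 8. At each level, the problem size is divided by 3, so it takes 8 divisions to reduce to a base case of size 1. The algorithm makes 1 recursive call at each level.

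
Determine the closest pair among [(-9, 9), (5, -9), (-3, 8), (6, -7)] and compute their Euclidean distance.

Computing all pairwise distances among 4 points:

d((-9, 9), (5, -9)) = 22.8035
d((-9, 9), (-3, 8)) = 6.0828
d((-9, 9), (6, -7)) = 21.9317
d((5, -9), (-3, 8)) = 18.7883
d((5, -9), (6, -7)) = 2.2361 <-- minimum
d((-3, 8), (6, -7)) = 17.4929

Closest pair: (5, -9) and (6, -7) with distance 2.2361

The closest pair is (5, -9) and (6, -7) with Euclidean distance 2.2361. For 4 points, brute-force pairwise comparison is shown above. For large n, the divide-and-conquer algorithm (sort by x, recurse on halves, check the dividing strip) achieves O(n log n).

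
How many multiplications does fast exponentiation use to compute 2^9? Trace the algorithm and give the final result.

Computing 2^9 by squaring (build up from 2^1; each line after the first costs one multiplication):

2^1 = 2
2^2 = (2^1)^2 = 2^2 = 4
2^4 = (2^2)^2 = 4^2 = 16
2^8 = (2^4)^2 = 16^2 = 256
2^9 = 2 * 2^8 = 2 * 256 = 512

Result: 512
Multiplications needed: 4 (4 lines after 2^1)

2^9 = 512. Using exponentiation by squaring, this requires 4 multiplications. The key idea: if the exponent is even, square the half-power; if odd, multiply by the base once.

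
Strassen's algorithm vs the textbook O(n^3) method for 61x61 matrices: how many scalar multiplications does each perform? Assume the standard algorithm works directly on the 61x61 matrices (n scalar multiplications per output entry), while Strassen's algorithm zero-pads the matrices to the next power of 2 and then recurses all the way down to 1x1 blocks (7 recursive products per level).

Matrix multiplication for 61x61 matrices:

Strassen's algorithm requires power-of-2 dimensions. Pad 61x61 to 64x64 (next power of 2).

Standard algorithm: 61^3 = 226981 multiplications
Strassen's algorithm: 7^(log2(64)) = 7^6 = 117649 multiplications
Savings: 226981 - 117649 = 109332 multiplications

Standard: 226981 multiplications (61^3). Strassen: 117649 multiplications (7^6, after padding to 64x64). Strassen reduces 8 recursive multiplications to 7 at each level.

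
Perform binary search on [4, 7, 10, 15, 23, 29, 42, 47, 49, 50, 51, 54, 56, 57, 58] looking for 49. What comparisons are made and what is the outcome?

Binary search for 49 in [4, 7, 10, 15, 23, 29, 42, 47, 49, 50, 51, 54, 56, 57, 58]:

lo=0, hi=14, mid=7, arr[mid]=47 -> 47 < 49, search right half
lo=8, hi=14, mid=11, arr[mid]=54 -> 54 > 49, search left half
lo=8, hi=10, mid=9, arr[mid]=50 -> 50 > 49, search left half
lo=8, hi=8, mid=8, arr[mid]=49 -> Found target at index 8!

Binary search finds 49 at index 8 after 4 comparisons. The search repeatedly halves the search space by comparing with the middle element.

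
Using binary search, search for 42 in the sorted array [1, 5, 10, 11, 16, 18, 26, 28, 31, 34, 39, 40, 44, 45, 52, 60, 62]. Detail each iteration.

Binary search for 42 in [1, 5, 10, 11, 16, 18, 26, 28, 31, 34, 39, 40, 44, 45, 52, 60, 62]:

lo=0, hi=16, mid=8, arr[mid]=31 -> 31 < 42, search right half
lo=9, hi=16, mid=12, arr[mid]=44 -> 44 > 42, search left half
lo=9, hi=11, mid=10, arr[mid]=39 -> 39 < 42, search right half
lo=11, hi=11, mid=11, arr[mid]=40 -> 40 < 42, search right half
lo=12 > hi=11, target 42 not found

Binary search determines that 42 is not in the array after 4 comparisons. The search space was exhausted without finding the target.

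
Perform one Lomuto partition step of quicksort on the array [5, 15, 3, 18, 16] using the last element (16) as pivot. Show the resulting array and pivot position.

Lomuto partition with pivot = 16:

Initial array: [5, 15, 3, 18, 16]

arr[0]=5 <= 16: swap with position 0, array becomes [5, 15, 3, 18, 16]
arr[1]=15 <= 16: swap with position 1, array becomes [5, 15, 3, 18, 16]
arr[2]=3 <= 16: swap with position 2, array becomes [5, 15, 3, 18, 16]
arr[3]=18 > 16: no swap

Place pivot at position 3: [5, 15, 3, 16, 18]
Pivot position: 3

After partitioning with pivot 16, the array becomes [5, 15, 3, 16, 18]. The pivot is placed at index 3. All elements to the left of the pivot are <= 16, and all elements to the right are > 16.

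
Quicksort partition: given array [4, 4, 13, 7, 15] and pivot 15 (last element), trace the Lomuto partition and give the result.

Lomuto partition with pivot = 15:

Initial array: [4, 4, 13, 7, 15]

arr[0]=4 <= 15: swap with position 0, array becomes [4, 4, 13, 7, 15]
arr[1]=4 <= 15: swap with position 1, array becomes [4, 4, 13, 7, 15]
arr[2]=13 <= 15: swap with position 2, array becomes [4, 4, 13, 7, 15]
arr[3]=7 <= 15: swap with position 3, array becomes [4, 4, 13, 7, 15]

Place pivot at position 4: [4, 4, 13, 7, 15]
Pivot position: 4

After partitioning with pivot 15, the array becomes [4, 4, 13, 7, 15]. The pivot is placed at index 4. All elements to the left of the pivot are <= 15, and all elements to the right are > 15.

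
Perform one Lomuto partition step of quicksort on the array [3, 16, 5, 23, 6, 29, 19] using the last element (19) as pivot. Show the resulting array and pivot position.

Lomuto partition with pivot = 19:

Initial array: [3, 16, 5, 23, 6, 29, 19]

arr[0]=3 <= 19: swap with position 0, array becomes [3, 16, 5, 23, 6, 29, 19]
arr[1]=16 <= 19: swap with position 1, array becomes [3, 16, 5, 23, 6, 29, 19]
arr[2]=5 <= 19: swap with position 2, array becomes [3, 16, 5, 23, 6, 29, 19]
arr[3]=23 > 19: no swap
arr[4]=6 <= 19: swap with position 3, array becomes [3, 16, 5, 6, 23, 29, 19]
arr[5]=29 > 19: no swap

Place pivot at position 4: [3, 16, 5, 6, 19, 29, 23]
Pivot position: 4

After partitioning with pivot 19, the array becomes [3, 16, 5, 6, 19, 29, 23]. The pivot is placed at index 4. All elements to the left of the pivot are <= 19, and all elements to the right are > 19.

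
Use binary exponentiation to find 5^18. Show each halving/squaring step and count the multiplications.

Computing 5^18 by squaring (build up from 5^1; each line after the first costs one multiplication):

5^1 = 5
5^2 = (5^1)^2 = 5^2 = 25
5^4 = (5^2)^2 = 25^2 = 625
5^8 = (5^4)^2 = 625^2 = 390625
5^9 = 5 * 5^8 = 5 * 390625 = 1953125
5^18 = (5^9)^2 = 1953125^2 = 3814697265625

Result: 3814697265625
Multiplications needed: 5 (5 lines after 5^1)

5^18 = 3814697265625. Using exponentiation by squaring, this requires 5 multiplications. The key idea: if the exponent is even, square the half-power; if odd, multiply by the base once.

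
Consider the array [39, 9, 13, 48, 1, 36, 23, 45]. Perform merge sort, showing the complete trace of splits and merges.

Merge sort trace:

Split: [39, 9, 13, 48, 1, 36, 23, 45] -> [39, 9, 13, 48] and [1, 36, 23, 45]
  Split: [39, 9, 13, 48] -> [39, 9] and [13, 48]
    Split: [39, 9] -> [39] and [9]
    Merge: [39] + [9] -> [9, 39]
    Split: [13, 48] -> [13] and [48]
    Merge: [13] + [48] -> [13, 48]
  Merge: [9, 39] + [13, 48] -> [9, 13, 39, 48]
  Split: [1, 36, 23, 45] -> [1, 36] and [23, 45]
    Split: [1, 36] -> [1] and [36]
    Merge: [1] + [36] -> [1, 36]
    Split: [23, 45] -> [23] and [45]
    Merge: [23] + [45] -> [23, 45]
  Merge: [1, 36] + [23, 45] -> [1, 23, 36, 45]
Merge: [9, 13, 39, 48] + [1, 23, 36, 45] -> [1, 9, 13, 23, 36, 39, 45, 48]

Final sorted array: [1, 9, 13, 23, 36, 39, 45, 48]

The merge sort proceeds by recursively splitting the array and merging sorted halves.
After all merges, the sorted array is [1, 9, 13, 23, 36, 39, 45, 48].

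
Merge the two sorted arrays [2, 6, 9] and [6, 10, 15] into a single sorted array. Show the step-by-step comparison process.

Merging process:

Compare 2 vs 6: take 2 from left. Merged: [2]
Compare 6 vs 6: take 6 from left. Merged: [2, 6]
Compare 9 vs 6: take 6 from right. Merged: [2, 6, 6]
Compare 9 vs 10: take 9 from left. Merged: [2, 6, 6, 9]
Append remaining from right: [10, 15]. Merged: [2, 6, 6, 9, 10, 15]

Final merged array: [2, 6, 6, 9, 10, 15]
Total comparisons: 4

The merged array is [2, 6, 6, 9, 10, 15], requiring 4 comparisons. The merge step runs in O(n) time where n is the total number of elements.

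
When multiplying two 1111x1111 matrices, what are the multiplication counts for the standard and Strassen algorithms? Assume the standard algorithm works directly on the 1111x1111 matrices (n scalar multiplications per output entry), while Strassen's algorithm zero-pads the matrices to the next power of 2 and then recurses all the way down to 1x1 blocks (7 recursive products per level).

Matrix multiplication for 1111x1111 matrices:

Strassen's algorithm requires power-of-2 dimensions. Pad 1111x1111 to 2048x2048 (next power of 2).

Standard algorithm: 1111^3 = 1371330631 multiplications
Strassen's algorithm: 7^(log2(2048)) = 7^11 = 1977326743 multiplications
Difference: 1371330631 - 1977326743 = -605996112 (Strassen uses MORE here due to padding overhead — for small or just-over-power-of-2 n, padding can outweigh the per-level savings)

Standard: 1371330631 multiplications (1111^3). Strassen: 1977326743 multiplications (7^11, after padding to 2048x2048). Strassen reduces 8 recursive multiplications to 7 at each level.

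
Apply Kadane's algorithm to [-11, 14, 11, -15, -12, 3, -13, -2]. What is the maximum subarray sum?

Using Kadane's algorithm on [-11, 14, 11, -15, -12, 3, -13, -2]:

Scanning through the array:
Position 1 (value 14): max_ending_here = 14, max_so_far = 14
Position 2 (value 11): max_ending_here = 25, max_so_far = 25
Position 3 (value -15): max_ending_here = 10, max_so_far = 25
Position 4 (value -12): max_ending_here = -2, max_so_far = 25
Position 5 (value 3): max_ending_here = 3, max_so_far = 25
Position 6 (value -13): max_ending_here = -10, max_so_far = 25
Position 7 (value -2): max_ending_here = -2, max_so_far = 25

Maximum subarray: [14, 11]
Maximum sum: 25

The maximum subarray is [14, 11] with sum 25. This subarray runs from index 1 to index 2.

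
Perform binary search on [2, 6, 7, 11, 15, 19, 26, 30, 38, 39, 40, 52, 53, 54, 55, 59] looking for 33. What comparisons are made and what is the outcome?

Binary search for 33 in [2, 6, 7, 11, 15, 19, 26, 30, 38, 39, 40, 52, 53, 54, 55, 59]:

lo=0, hi=15, mid=7, arr[mid]=30 -> 30 < 33, search right half
lo=8, hi=15, mid=11, arr[mid]=52 -> 52 > 33, search left half
lo=8, hi=10, mid=9, arr[mid]=39 -> 39 > 33, search left half
lo=8, hi=8, mid=8, arr[mid]=38 -> 38 > 33, search left half
lo=8 > hi=7, target 33 not found

Binary search determines that 33 is not in the array after 4 comparisons. The search space was exhausted without finding the target.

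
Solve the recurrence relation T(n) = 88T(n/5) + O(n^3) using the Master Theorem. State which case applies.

Master Theorem for T(n) = 88T(n/5) + O(n^3):

a = 88, b = 5, c = 3
log_b(a) = log_5(88) = 2.7819

Case 3: c = 3 > log_5(88) = 2.7819
T(n) = O(n^3) = O(n^3)

For T(n) = 88T(n/5) + O(n^3): log_5(88) = 2.7819. This is Case 3 of the Master Theorem (c > log_b(a), work dominated by root), giving O(n^3).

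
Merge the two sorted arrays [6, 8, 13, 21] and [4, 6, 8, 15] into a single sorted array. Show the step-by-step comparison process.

Merging process:

Compare 6 vs 4: take 4 from right. Merged: [4]
Compare 6 vs 6: take 6 from left. Merged: [4, 6]
Compare 8 vs 6: take 6 from right. Merged: [4, 6, 6]
Compare 8 vs 8: take 8 from left. Merged: [4, 6, 6, 8]
Compare 13 vs 8: take 8 from right. Merged: [4, 6, 6, 8, 8]
Compare 13 vs 15: take 13 from left. Merged: [4, 6, 6, 8, 8, 13]
Compare 21 vs 15: take 15 from right. Merged: [4, 6, 6, 8, 8, 13, 15]
Append remaining from left: [21]. Merged: [4, 6, 6, 8, 8, 13, 15, 21]

Final merged array: [4, 6, 6, 8, 8, 13, 15, 21]
Total comparisons: 7

The merged array is [4, 6, 6, 8, 8, 13, 15, 21], requiring 7 comparisons. The merge step runs in O(n) time where n is the total number of elements.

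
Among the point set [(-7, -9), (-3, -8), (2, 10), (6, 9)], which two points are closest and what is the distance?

Computing all pairwise distances among 4 points:

d((-7, -9), (-3, -8)) = 4.1231 <-- minimum
d((-7, -9), (2, 10)) = 21.0238
d((-7, -9), (6, 9)) = 22.2036
d((-3, -8), (2, 10)) = 18.6815
d((-3, -8), (6, 9)) = 19.2354
d((2, 10), (6, 9)) = 4.1231 <-- minimum

Minimum distance: 4.1231 (tie among 2 pairs: (-7, -9) and (-3, -8); (2, 10) and (6, 9))

The minimum Euclidean distance is 4.1231. There is a tie: 2 pairs achieve this minimum — (-7, -9) and (-3, -8); (2, 10) and (6, 9). Any of these is a valid closest pair. For 4 points, brute-force pairwise comparison is shown above. For large n, the divide-and-conquer algorithm (sort by x, recurse on halves, check the dividing strip) achieves O(n log n).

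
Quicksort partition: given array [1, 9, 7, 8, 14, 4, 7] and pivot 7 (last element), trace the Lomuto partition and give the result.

Lomuto partition with pivot = 7:

Initial array: [1, 9, 7, 8, 14, 4, 7]

arr[0]=1 <= 7: swap with position 0, array becomes [1, 9, 7, 8, 14, 4, 7]
arr[1]=9 > 7: no swap
arr[2]=7 <= 7: swap with position 1, array becomes [1, 7, 9, 8, 14, 4, 7]
arr[3]=8 > 7: no swap
arr[4]=14 > 7: no swap
arr[5]=4 <= 7: swap with position 2, array becomes [1, 7, 4, 8, 14, 9, 7]

Place pivot at position 3: [1, 7, 4, 7, 14, 9, 8]
Pivot position: 3

After partitioning with pivot 7, the array becomes [1, 7, 4, 7, 14, 9, 8]. The pivot is placed at index 3. All elements to the left of the pivot are <= 7, and all elements to the right are > 7.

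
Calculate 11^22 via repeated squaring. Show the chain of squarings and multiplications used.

Computing 11^22 by squaring (build up from 11^1; each line after the first costs one multiplication):

11^1 = 11
11^2 = (11^1)^2 = 11^2 = 121
11^4 = (11^2)^2 = 121^2 = 14641
11^5 = 11 * 11^4 = 11 * 14641 = 161051
11^10 = (11^5)^2 = 161051^2 = 25937424601
11^11 = 11 * 11^10 = 11 * 25937424601 = 285311670611
11^22 = (11^11)^2 = 285311670611^2 = 81402749386839761113321

Result: 81402749386839761113321
Multiplications needed: 6 (6 lines after 11^1)

11^22 = 81402749386839761113321. Using exponentiation by squaring, this requires 6 multiplications. The key idea: if the exponent is even, square the half-power; if odd, multiply by the base once.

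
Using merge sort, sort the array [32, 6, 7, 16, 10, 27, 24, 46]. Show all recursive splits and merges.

Merge sort trace:

Split: [32, 6, 7, 16, 10, 27, 24, 46] -> [32, 6, 7, 16] and [10, 27, 24, 46]
  Split: [32, 6, 7, 16] -> [32, 6] and [7, 16]
    Split: [32, 6] -> [32] and [6]
    Merge: [32] + [6] -> [6, 32]
    Split: [7, 16] -> [7] and [16]
    Merge: [7] + [16] -> [7, 16]
  Merge: [6, 32] + [7, 16] -> [6, 7, 16, 32]
  Split: [10, 27, 24, 46] -> [10, 27] and [24, 46]
    Split: [10, 27] -> [10] and [27]
    Merge: [10] + [27] -> [10, 27]
    Split: [24, 46] -> [24] and [46]
    Merge: [24] + [46] -> [24, 46]
  Merge: [10, 27] + [24, 46] -> [10, 24, 27, 46]
Merge: [6, 7, 16, 32] + [10, 24, 27, 46] -> [6, 7, 10, 16, 24, 27, 32, 46]

Final sorted array: [6, 7, 10, 16, 24, 27, 32, 46]

The merge sort proceeds by recursively splitting the array and merging sorted halves.
After all merges, the sorted array is [6, 7, 10, 16, 24, 27, 32, 46].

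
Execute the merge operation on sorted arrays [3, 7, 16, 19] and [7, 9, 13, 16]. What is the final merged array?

Merging process:

Compare 3 vs 7: take 3 from left. Merged: [3]
Compare 7 vs 7: take 7 from left. Merged: [3, 7]
Compare 16 vs 7: take 7 from right. Merged: [3, 7, 7]
Compare 16 vs 9: take 9 from right. Merged: [3, 7, 7, 9]
Compare 16 vs 13: take 13 from right. Merged: [3, 7, 7, 9, 13]
Compare 16 vs 16: take 16 from left. Merged: [3, 7, 7, 9, 13, 16]
Compare 19 vs 16: take 16 from right. Merged: [3, 7, 7, 9, 13, 16, 16]
Append remaining from left: [19]. Merged: [3, 7, 7, 9, 13, 16, 16, 19]

Final merged array: [3, 7, 7, 9, 13, 16, 16, 19]
Total comparisons: 7

The merged array is [3, 7, 7, 9, 13, 16, 16, 19], requiring 7 comparisons. The merge step runs in O(n) time where n is the total number of elements.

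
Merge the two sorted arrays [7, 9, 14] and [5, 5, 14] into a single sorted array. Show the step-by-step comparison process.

Merging process:

Compare 7 vs 5: take 5 from right. Merged: [5]
Compare 7 vs 5: take 5 from right. Merged: [5, 5]
Compare 7 vs 14: take 7 from left. Merged: [5, 5, 7]
Compare 9 vs 14: take 9 from left. Merged: [5, 5, 7, 9]
Compare 14 vs 14: take 14 from left. Merged: [5, 5, 7, 9, 14]
Append remaining from right: [14]. Merged: [5, 5, 7, 9, 14, 14]

Final merged array: [5, 5, 7, 9, 14, 14]
Total comparisons: 5

The merged array is [5, 5, 7, 9, 14, 14], requiring 5 comparisons. The merge step runs in O(n) time where n is the total number of elements.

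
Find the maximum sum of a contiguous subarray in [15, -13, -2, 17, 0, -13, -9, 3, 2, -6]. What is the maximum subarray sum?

Using Kadane's algorithm on [15, -13, -2, 17, 0, -13, -9, 3, 2, -6]:

Scanning through the array:
Position 1 (value -13): max_ending_here = 2, max_so_far = 15
Position 2 (value -2): max_ending_here = 0, max_so_far = 15
Position 3 (value 17): max_ending_here = 17, max_so_far = 17
Position 4 (value 0): max_ending_here = 17, max_so_far = 17
Position 5 (value -13): max_ending_here = 4, max_so_far = 17
Position 6 (value -9): max_ending_here = -5, max_so_far = 17
Position 7 (value 3): max_ending_here = 3, max_so_far = 17
Position 8 (value 2): max_ending_here = 5, max_so_far = 17
Position 9 (value -6): max_ending_here = -1, max_so_far = 17

Maximum subarray: [15, -13, -2, 17]
Maximum sum: 17

The maximum subarray is [15, -13, -2, 17] with sum 17. This subarray runs from index 0 to index 3.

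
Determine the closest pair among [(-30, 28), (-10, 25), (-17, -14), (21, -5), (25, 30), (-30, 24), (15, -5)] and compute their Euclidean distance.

Computing all pairwise distances among 7 points:

d((-30, 28), (-10, 25)) = 20.2237
d((-30, 28), (-17, -14)) = 43.9659
d((-30, 28), (21, -5)) = 60.7454
d((-30, 28), (25, 30)) = 55.0364
d((-30, 28), (-30, 24)) = 4.0 <-- minimum
d((-30, 28), (15, -5)) = 55.8032
d((-10, 25), (-17, -14)) = 39.6232
d((-10, 25), (21, -5)) = 43.1393
d((-10, 25), (25, 30)) = 35.3553
d((-10, 25), (-30, 24)) = 20.025
d((-10, 25), (15, -5)) = 39.0512
d((-17, -14), (21, -5)) = 39.0512
d((-17, -14), (25, 30)) = 60.8276
d((-17, -14), (-30, 24)) = 40.1622
d((-17, -14), (15, -5)) = 33.2415
d((21, -5), (25, 30)) = 35.2278
d((21, -5), (-30, 24)) = 58.6686
d((21, -5), (15, -5)) = 6.0
d((25, 30), (-30, 24)) = 55.3263
d((25, 30), (15, -5)) = 36.4005
d((-30, 24), (15, -5)) = 53.535

Closest pair: (-30, 28) and (-30, 24) with distance 4.0

The closest pair is (-30, 28) and (-30, 24) with Euclidean distance 4.0. For 7 points, brute-force pairwise comparison is shown above. For large n, the divide-and-conquer algorithm (sort by x, recurse on halves, check the dividing strip) achieves O(n log n).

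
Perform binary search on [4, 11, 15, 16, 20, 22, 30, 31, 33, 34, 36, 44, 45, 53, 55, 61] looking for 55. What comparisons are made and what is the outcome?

Binary search for 55 in [4, 11, 15, 16, 20, 22, 30, 31, 33, 34, 36, 44, 45, 53, 55, 61]:

lo=0, hi=15, mid=7, arr[mid]=31 -> 31 < 55, search right half
lo=8, hi=15, mid=11, arr[mid]=44 -> 44 < 55, search right half
lo=12, hi=15, mid=13, arr[mid]=53 -> 53 < 55, search right half
lo=14, hi=15, mid=14, arr[mid]=55 -> Found target at index 14!

Binary search finds 55 at index 14 after 4 comparisons. The search repeatedly halves the search space by comparing with the middle element.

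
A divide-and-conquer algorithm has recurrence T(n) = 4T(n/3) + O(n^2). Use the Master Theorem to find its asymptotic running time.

Master Theorem for T(n) = 4T(n/3) + O(n^2):

a = 4, b = 3, c = 2
log_b(a) = log_3(4) = 1.2619

Case 3: c = 2 > log_3(4) = 1.2619
T(n) = O(n^2) = O(n^2)

For T(n) = 4T(n/3) + O(n^2): log_3(4) = 1.2619. This is Case 3 of the Master Theorem (c > log_b(a), work dominated by root), giving O(n^2).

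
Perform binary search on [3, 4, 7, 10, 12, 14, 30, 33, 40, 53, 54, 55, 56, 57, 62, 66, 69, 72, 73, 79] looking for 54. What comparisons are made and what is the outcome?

Binary search for 54 in [3, 4, 7, 10, 12, 14, 30, 33, 40, 53, 54, 55, 56, 57, 62, 66, 69, 72, 73, 79]:

lo=0, hi=19, mid=9, arr[mid]=53 -> 53 < 54, search right half
lo=10, hi=19, mid=14, arr[mid]=62 -> 62 > 54, search left half
lo=10, hi=13, mid=11, arr[mid]=55 -> 55 > 54, search left half
lo=10, hi=10, mid=10, arr[mid]=54 -> Found target at index 10!

Binary search finds 54 at index 10 after 4 comparisons. The search repeatedly halves the search space by comparing with the middle element.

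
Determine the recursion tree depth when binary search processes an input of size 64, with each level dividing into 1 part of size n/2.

For divide and conquer with division factor 2:

Problem sizes at each level:
Level 0: 64
Level 1: 32
Level 2: 16
Level 3: 8
Level 4: 4
Level 5: 2
Level 6: 1

The root is level 0 and the size-1 base case is level 6 (the tree spans levels 0 through 6, i.e. 7 levels counting the root), so the depth is the number of divisions: log_2(64) = 6

The recursion tree depth is log_2(64) = 6. At each level, the problem size is divided by 2, so it takes 6 divisions to reduce to a base case of size 1. The algorithm makes 1 recursive call at each level.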